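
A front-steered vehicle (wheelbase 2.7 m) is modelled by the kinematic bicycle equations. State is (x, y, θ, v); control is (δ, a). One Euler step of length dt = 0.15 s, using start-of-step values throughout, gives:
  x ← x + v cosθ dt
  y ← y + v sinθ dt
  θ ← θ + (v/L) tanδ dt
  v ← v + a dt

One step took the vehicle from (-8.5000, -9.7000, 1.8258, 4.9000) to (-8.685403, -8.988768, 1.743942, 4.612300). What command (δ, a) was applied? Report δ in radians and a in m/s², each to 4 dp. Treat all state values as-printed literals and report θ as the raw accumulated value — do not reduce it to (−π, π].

a = (v'−v)/dt = (-0.287700)/0.15 = -1.9180
Δθ = θ'−θ = -0.081858;  (v·dt/L) = 4.9000·0.15/2.7 = 0.272222
tan δ = Δθ·L/(v·dt) = -0.300703  →  δ = -0.2921

δ = -0.2921, a = -1.9180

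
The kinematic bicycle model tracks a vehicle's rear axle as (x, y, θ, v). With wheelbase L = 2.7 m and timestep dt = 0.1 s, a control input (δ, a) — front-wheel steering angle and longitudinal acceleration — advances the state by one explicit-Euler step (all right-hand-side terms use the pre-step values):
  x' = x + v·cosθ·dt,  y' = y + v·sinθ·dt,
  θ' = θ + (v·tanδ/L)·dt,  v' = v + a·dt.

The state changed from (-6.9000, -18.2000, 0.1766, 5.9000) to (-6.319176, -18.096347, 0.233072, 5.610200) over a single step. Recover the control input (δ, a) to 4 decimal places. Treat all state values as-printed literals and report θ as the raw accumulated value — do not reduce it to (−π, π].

δ = 0.2529, a = -2.8980

a = (v'−v)/dt = (-0.289800)/0.1 = -2.8980
Δθ = θ'−θ = 0.056472;  (v·dt/L) = 5.9000·0.1/2.7 = 0.218519
tan δ = Δθ·L/(v·dt) = 0.258431  →  δ = 0.2529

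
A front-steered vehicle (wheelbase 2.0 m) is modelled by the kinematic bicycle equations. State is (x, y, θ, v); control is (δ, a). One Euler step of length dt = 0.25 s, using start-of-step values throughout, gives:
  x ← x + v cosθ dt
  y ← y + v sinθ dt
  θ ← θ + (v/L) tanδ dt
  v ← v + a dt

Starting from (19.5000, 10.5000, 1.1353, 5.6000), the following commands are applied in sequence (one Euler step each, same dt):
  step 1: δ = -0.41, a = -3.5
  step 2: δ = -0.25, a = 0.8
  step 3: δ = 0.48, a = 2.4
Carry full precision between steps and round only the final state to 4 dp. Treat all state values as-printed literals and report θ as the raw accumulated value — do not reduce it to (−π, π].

(21.8441, 13.4163, 1.0007, 5.5250)

after step 1 (δ=-0.41, a=-3.5): (20.090605, 11.769325, 0.831058, 4.725000)
after step 2 (δ=-0.25, a=0.8): (20.886879, 12.641850, 0.680247, 4.925000)
after step 3 (δ=0.48, a=2.4): (21.844074, 13.416287, 1.000748, 5.525000)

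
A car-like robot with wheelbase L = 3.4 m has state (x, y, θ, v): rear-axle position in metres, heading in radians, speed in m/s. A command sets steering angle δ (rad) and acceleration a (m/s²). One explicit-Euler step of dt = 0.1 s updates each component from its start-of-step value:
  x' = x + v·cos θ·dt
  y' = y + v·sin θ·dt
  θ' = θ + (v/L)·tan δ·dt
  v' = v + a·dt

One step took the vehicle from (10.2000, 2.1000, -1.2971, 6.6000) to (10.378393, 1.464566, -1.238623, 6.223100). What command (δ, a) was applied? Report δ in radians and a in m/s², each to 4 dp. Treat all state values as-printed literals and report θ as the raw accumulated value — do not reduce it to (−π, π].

a = (v'−v)/dt = (-0.376900)/0.1 = -3.7690
Δθ = θ'−θ = 0.058477;  (v·dt/L) = 6.6000·0.1/3.4 = 0.194118
tan δ = Δθ·L/(v·dt) = 0.301245  →  δ = 0.2926

δ = 0.2926, a = -3.7690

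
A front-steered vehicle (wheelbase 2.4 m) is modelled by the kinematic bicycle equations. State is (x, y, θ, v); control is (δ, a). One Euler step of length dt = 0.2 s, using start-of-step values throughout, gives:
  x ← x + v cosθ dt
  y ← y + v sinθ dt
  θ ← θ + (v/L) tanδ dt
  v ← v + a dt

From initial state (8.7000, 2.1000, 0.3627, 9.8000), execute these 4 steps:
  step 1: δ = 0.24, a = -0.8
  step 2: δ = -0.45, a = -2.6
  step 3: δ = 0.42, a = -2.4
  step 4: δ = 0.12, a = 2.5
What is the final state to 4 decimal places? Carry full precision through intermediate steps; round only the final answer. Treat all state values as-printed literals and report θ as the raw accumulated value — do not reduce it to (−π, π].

after step 1 (δ=0.24, a=-0.8): (10.532487, 2.795408, 0.562552, 9.640000)
after step 2 (δ=-0.45, a=-2.6): (12.163376, 3.823700, 0.174498, 9.120000)
after step 3 (δ=0.42, a=-2.4): (13.959676, 4.140371, 0.513893, 8.640000)
after step 4 (δ=0.12, a=2.5): (15.464484, 4.989806, 0.600710, 9.140000)

(15.4645, 4.9898, 0.6007, 9.1400)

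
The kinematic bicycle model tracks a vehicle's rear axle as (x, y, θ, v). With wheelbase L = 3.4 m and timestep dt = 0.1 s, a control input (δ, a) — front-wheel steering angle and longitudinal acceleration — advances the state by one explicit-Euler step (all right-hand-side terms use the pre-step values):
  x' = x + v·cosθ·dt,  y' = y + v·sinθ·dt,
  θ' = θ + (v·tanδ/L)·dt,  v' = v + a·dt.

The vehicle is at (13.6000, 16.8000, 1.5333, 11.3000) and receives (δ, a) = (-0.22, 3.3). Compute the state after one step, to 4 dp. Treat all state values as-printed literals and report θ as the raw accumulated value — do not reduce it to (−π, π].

x' = 13.6000 + 11.3000·cos(1.5333)·0.1 = 13.6424
y' = 16.8000 + 11.3000·sin(1.5333)·0.1 = 17.9292
θ' = 1.5333 + (11.3000/3.4)·tan(-0.22)·0.1 = 1.4590
v' = 11.3000 + 3.3000·0.1 = 11.6300

(13.6424, 17.9292, 1.4590, 11.6300)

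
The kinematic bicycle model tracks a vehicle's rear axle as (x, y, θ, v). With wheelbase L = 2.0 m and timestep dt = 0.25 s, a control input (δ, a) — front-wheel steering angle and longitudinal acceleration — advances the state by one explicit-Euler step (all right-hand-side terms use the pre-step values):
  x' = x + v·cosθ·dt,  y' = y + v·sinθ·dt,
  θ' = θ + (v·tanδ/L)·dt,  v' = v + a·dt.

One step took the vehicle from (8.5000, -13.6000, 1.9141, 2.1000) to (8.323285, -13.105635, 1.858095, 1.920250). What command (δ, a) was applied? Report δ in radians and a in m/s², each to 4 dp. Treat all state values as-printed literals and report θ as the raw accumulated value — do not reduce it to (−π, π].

a = (v'−v)/dt = (-0.179750)/0.25 = -0.7190
Δθ = θ'−θ = -0.056005;  (v·dt/L) = 2.1000·0.25/2.0 = 0.262500
tan δ = Δθ·L/(v·dt) = -0.213352  →  δ = -0.2102

δ = -0.2102, a = -0.7190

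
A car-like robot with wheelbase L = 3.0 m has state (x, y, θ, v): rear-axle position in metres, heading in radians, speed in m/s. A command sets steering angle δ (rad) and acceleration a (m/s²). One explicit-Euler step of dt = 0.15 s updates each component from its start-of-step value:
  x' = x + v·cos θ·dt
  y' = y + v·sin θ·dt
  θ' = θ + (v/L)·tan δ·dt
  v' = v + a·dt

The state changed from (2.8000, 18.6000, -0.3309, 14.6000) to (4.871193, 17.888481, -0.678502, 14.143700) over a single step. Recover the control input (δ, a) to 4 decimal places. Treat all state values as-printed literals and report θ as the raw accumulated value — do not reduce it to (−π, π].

a = (v'−v)/dt = (-0.456300)/0.15 = -3.0420
Δθ = θ'−θ = -0.347602;  (v·dt/L) = 14.6000·0.15/3.0 = 0.730000
tan δ = Δθ·L/(v·dt) = -0.476167  →  δ = -0.4444

δ = -0.4444, a = -3.0420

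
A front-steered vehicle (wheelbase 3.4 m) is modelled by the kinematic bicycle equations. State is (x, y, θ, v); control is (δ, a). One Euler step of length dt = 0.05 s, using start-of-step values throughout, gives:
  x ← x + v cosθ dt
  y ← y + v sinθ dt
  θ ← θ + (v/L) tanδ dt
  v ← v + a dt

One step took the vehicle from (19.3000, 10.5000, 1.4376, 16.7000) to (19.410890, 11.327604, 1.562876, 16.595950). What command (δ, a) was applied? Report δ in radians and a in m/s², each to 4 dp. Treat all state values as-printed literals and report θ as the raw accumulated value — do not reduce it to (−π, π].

a = (v'−v)/dt = (-0.104050)/0.05 = -2.0810
Δθ = θ'−θ = 0.125276;  (v·dt/L) = 16.7000·0.05/3.4 = 0.245588
tan δ = Δθ·L/(v·dt) = 0.510106  →  δ = 0.4717

δ = 0.4717, a = -2.0810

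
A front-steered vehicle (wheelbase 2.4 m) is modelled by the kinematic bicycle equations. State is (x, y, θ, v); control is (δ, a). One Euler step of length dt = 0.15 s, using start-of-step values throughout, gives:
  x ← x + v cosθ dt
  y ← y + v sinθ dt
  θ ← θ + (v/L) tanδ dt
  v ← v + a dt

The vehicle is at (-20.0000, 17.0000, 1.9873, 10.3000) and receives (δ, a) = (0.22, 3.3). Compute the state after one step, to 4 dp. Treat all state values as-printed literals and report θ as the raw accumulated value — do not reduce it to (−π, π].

x' = -20.0000 + 10.3000·cos(1.9873)·0.15 = -20.6251
y' = 17.0000 + 10.3000·sin(1.9873)·0.15 = 18.4129
θ' = 1.9873 + (10.3000/2.4)·tan(0.22)·0.15 = 2.1313
v' = 10.3000 + 3.3000·0.15 = 10.7950

(-20.6251, 18.4129, 2.1313, 10.7950)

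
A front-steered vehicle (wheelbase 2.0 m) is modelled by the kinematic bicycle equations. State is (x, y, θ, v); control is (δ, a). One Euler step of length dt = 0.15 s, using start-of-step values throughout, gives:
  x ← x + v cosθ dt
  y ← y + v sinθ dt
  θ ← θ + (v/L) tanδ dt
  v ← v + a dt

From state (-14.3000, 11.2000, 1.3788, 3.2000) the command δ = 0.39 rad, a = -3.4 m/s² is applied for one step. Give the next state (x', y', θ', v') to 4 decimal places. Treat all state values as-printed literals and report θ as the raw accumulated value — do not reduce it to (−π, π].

x' = -14.3000 + 3.2000·cos(1.3788)·0.15 = -14.2084
y' = 11.2000 + 3.2000·sin(1.3788)·0.15 = 11.6712
θ' = 1.3788 + (3.2000/2.0)·tan(0.39)·0.15 = 1.4775
v' = 3.2000 − 3.4000·0.15 = 2.6900

(-14.2084, 11.6712, 1.4775, 2.6900)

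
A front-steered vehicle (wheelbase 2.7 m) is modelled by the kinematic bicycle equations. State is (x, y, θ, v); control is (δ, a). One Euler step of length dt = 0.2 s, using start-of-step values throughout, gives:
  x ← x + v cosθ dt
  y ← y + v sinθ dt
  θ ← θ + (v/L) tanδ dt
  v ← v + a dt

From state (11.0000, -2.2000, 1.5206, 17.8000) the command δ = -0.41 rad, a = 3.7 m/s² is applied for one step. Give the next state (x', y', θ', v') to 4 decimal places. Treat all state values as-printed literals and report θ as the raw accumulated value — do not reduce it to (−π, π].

x' = 11.0000 + 17.8000·cos(1.5206)·0.2 = 11.1786
y' = -2.2000 + 17.8000·sin(1.5206)·0.2 = 1.3555
θ' = 1.5206 + (17.8000/2.7)·tan(-0.41)·0.2 = 0.9475
v' = 17.8000 + 3.7000·0.2 = 18.5400

(11.1786, 1.3555, 0.9475, 18.5400)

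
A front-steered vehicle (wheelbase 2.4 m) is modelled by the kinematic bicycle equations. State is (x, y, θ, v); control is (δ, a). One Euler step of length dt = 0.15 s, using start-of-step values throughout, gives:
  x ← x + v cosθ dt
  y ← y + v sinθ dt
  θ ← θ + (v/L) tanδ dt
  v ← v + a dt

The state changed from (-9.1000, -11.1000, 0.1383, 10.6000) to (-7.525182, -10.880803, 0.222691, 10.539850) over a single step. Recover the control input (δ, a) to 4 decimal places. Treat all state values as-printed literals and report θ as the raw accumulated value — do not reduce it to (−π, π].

δ = 0.1267, a = -0.4010

a = (v'−v)/dt = (-0.060150)/0.15 = -0.4010
Δθ = θ'−θ = 0.084391;  (v·dt/L) = 10.6000·0.15/2.4 = 0.662500
tan δ = Δθ·L/(v·dt) = 0.127383  →  δ = 0.1267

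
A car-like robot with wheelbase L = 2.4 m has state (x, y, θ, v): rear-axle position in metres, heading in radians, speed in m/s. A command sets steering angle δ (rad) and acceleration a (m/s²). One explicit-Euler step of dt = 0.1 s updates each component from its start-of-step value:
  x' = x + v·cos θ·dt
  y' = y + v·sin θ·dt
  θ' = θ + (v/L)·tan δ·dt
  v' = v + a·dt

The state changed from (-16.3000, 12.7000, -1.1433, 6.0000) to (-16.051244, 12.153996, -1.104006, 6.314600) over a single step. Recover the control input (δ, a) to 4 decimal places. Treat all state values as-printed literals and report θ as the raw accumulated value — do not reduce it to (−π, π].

a = (v'−v)/dt = (0.314600)/0.1 = 3.1460
Δθ = θ'−θ = 0.039294;  (v·dt/L) = 6.0000·0.1/2.4 = 0.250000
tan δ = Δθ·L/(v·dt) = 0.157176  →  δ = 0.1559

δ = 0.1559, a = 3.1460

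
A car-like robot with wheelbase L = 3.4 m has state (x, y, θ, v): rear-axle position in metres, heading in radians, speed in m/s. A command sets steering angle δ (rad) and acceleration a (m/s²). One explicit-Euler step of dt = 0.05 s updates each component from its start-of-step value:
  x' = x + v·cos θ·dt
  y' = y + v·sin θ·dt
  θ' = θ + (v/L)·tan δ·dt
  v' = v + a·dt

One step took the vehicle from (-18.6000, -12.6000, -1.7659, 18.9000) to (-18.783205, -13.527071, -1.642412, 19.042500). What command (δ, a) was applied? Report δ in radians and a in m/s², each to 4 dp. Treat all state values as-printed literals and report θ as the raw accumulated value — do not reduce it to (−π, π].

δ = 0.4181, a = 2.8500

a = (v'−v)/dt = (0.142500)/0.05 = 2.8500
Δθ = θ'−θ = 0.123488;  (v·dt/L) = 18.9000·0.05/3.4 = 0.277941
tan δ = Δθ·L/(v·dt) = 0.444295  →  δ = 0.4181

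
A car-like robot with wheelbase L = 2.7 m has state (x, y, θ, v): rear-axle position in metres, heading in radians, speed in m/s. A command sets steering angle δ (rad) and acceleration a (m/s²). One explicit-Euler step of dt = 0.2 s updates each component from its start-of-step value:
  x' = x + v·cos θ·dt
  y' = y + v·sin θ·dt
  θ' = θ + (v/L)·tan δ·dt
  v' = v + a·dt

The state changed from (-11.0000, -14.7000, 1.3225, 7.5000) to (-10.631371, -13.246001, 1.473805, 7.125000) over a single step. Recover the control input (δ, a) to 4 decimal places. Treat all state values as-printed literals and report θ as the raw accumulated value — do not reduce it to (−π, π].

δ = 0.2659, a = -1.8750

a = (v'−v)/dt = (-0.375000)/0.2 = -1.8750
Δθ = θ'−θ = 0.151305;  (v·dt/L) = 7.5000·0.2/2.7 = 0.555556
tan δ = Δθ·L/(v·dt) = 0.272349  →  δ = 0.2659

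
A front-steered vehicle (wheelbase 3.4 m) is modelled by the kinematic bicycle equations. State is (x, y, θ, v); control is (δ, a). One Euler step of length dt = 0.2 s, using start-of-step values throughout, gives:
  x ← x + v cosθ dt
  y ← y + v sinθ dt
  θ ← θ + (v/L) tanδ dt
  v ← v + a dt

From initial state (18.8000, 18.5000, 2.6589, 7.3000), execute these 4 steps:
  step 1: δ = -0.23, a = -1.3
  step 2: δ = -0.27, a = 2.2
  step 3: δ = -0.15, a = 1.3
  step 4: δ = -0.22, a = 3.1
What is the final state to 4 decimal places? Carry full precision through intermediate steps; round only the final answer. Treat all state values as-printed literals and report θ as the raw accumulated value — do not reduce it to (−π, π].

(14.0679, 21.9857, 2.2754, 8.3600)

after step 1 (δ=-0.23, a=-1.3): (17.506807, 19.177682, 2.558356, 7.040000)
after step 2 (δ=-0.27, a=2.2): (16.331572, 19.953108, 2.443746, 7.480000)
after step 3 (δ=-0.15, a=1.3): (15.185295, 20.914392, 2.377246, 7.740000)
after step 4 (δ=-0.22, a=3.1): (14.067895, 21.985709, 2.275434, 8.360000)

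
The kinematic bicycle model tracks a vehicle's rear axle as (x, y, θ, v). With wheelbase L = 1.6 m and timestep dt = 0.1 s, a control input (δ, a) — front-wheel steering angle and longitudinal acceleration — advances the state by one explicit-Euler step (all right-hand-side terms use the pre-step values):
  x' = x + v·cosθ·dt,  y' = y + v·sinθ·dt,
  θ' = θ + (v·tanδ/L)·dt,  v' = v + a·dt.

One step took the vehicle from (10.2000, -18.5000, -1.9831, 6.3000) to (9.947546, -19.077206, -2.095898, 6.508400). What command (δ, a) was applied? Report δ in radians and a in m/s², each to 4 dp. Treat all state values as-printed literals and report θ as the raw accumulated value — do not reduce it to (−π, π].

a = (v'−v)/dt = (0.208400)/0.1 = 2.0840
Δθ = θ'−θ = -0.112798;  (v·dt/L) = 6.3000·0.1/1.6 = 0.393750
tan δ = Δθ·L/(v·dt) = -0.286471  →  δ = -0.2790

δ = -0.2790, a = 2.0840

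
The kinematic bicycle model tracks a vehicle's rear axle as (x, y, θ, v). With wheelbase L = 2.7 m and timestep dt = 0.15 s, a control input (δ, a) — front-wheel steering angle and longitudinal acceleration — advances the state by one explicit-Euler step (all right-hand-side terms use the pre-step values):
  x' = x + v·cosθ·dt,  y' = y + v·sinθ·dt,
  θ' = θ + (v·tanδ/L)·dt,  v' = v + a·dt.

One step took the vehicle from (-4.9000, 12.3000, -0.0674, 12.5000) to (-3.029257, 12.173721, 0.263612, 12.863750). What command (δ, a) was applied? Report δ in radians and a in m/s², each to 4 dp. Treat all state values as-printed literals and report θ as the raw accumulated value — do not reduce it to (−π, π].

a = (v'−v)/dt = (0.363750)/0.15 = 2.4250
Δθ = θ'−θ = 0.331012;  (v·dt/L) = 12.5000·0.15/2.7 = 0.694444
tan δ = Δθ·L/(v·dt) = 0.476657  →  δ = 0.4448

δ = 0.4448, a = 2.4250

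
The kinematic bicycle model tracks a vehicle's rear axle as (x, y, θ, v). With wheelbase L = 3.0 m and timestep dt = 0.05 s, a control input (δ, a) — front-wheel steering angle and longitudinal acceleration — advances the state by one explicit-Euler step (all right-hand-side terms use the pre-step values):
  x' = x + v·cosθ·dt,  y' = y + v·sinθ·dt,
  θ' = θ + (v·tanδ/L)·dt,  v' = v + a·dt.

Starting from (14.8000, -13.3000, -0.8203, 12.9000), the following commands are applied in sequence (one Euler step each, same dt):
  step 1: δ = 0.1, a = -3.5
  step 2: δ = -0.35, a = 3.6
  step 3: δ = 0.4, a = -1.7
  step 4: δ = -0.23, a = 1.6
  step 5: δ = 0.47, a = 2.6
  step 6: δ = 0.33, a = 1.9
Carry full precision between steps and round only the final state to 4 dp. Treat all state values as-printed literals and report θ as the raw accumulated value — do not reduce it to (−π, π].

(17.4701, -16.0872, -0.6516, 13.1250)

after step 1 (δ=0.1, a=-3.5): (15.239891, -13.771721, -0.798728, 12.725000)
after step 2 (δ=-0.35, a=3.6): (15.683751, -14.227575, -0.876145, 12.905000)
after step 3 (δ=0.4, a=-1.7): (16.096787, -14.723305, -0.785209, 12.820000)
after step 4 (δ=-0.23, a=1.6): (16.550128, -15.176475, -0.835237, 12.900000)
after step 5 (δ=0.47, a=2.6): (16.982925, -15.654714, -0.726025, 13.030000)
after step 6 (δ=0.33, a=1.9): (17.470129, -16.087246, -0.651640, 13.125000)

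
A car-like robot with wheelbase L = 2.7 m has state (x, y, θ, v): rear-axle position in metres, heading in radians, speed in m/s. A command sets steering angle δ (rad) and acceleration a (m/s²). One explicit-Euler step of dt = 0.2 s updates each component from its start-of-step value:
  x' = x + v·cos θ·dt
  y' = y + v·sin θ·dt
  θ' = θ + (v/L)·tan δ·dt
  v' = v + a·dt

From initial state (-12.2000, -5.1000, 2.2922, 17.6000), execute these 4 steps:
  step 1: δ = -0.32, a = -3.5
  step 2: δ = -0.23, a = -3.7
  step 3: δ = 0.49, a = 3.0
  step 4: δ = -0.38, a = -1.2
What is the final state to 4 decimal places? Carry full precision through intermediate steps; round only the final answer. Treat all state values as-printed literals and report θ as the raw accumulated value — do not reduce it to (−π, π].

after step 1 (δ=-0.32, a=-3.5): (-14.524746, -2.456904, 1.860166, 16.900000)
after step 2 (δ=-0.23, a=-3.7): (-15.489224, 0.782568, 1.567054, 16.160000)
after step 3 (δ=0.49, a=3.0): (-15.477128, 4.014545, 2.205539, 16.760000)
after step 4 (δ=-0.38, a=-1.2): (-17.464764, 6.713657, 1.709675, 16.520000)

(-17.4648, 6.7137, 1.7097, 16.5200)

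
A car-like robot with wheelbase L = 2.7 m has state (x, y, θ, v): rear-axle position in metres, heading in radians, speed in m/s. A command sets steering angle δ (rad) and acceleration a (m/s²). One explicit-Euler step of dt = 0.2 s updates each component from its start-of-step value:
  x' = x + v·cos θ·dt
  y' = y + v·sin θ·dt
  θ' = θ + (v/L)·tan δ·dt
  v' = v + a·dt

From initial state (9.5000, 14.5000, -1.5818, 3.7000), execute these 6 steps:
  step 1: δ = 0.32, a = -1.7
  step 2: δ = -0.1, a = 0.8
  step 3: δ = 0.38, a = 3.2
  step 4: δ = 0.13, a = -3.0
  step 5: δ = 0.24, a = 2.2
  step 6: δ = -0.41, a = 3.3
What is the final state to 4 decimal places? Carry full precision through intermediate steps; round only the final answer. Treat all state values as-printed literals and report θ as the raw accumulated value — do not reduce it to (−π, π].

after step 1 (δ=0.32, a=-1.7): (9.491857, 13.760045, -1.490975, 3.360000)
after step 2 (δ=-0.1, a=0.8): (9.545441, 13.090184, -1.515947, 3.520000)
after step 3 (δ=0.38, a=3.2): (9.584035, 12.387243, -1.411804, 4.160000)
after step 4 (δ=0.13, a=-3.0): (9.715760, 11.565737, -1.371517, 3.560000)
after step 5 (δ=0.24, a=2.2): (9.856710, 10.867828, -1.306985, 4.000000)
after step 6 (δ=-0.41, a=3.3): (10.065320, 10.095505, -1.435764, 4.660000)

(10.0653, 10.0955, -1.4358, 4.6600)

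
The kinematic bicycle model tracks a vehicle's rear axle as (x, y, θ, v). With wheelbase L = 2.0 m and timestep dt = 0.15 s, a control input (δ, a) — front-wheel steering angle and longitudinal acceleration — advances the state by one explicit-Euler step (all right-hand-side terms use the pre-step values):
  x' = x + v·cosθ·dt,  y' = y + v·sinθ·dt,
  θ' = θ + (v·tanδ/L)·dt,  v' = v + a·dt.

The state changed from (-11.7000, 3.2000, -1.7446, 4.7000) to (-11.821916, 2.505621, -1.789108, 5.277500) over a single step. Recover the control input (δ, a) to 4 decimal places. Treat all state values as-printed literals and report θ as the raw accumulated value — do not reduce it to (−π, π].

a = (v'−v)/dt = (0.577500)/0.15 = 3.8500
Δθ = θ'−θ = -0.044508;  (v·dt/L) = 4.7000·0.15/2.0 = 0.352500
tan δ = Δθ·L/(v·dt) = -0.126264  →  δ = -0.1256

δ = -0.1256, a = 3.8500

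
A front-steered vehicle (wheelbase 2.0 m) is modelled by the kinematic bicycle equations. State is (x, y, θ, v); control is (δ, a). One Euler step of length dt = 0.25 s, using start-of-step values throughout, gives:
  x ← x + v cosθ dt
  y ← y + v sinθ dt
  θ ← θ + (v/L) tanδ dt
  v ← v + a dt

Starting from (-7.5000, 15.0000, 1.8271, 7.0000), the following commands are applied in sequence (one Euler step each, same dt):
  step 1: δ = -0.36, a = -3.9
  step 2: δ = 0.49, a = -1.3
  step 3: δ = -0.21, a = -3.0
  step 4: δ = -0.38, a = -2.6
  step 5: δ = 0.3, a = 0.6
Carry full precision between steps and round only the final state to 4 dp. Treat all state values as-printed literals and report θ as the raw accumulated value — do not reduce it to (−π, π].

after step 1 (δ=-0.36, a=-3.9): (-7.943637, 16.692834, 1.497748, 6.025000)
after step 2 (δ=0.49, a=-1.3): (-7.833705, 18.195067, 1.899455, 5.700000)
after step 3 (δ=-0.21, a=-3.0): (-8.293658, 19.543795, 1.747591, 4.950000)
after step 4 (δ=-0.38, a=-2.6): (-8.511304, 20.762006, 1.500455, 4.300000)
after step 5 (δ=0.3, a=0.6): (-8.435749, 21.834347, 1.666723, 4.450000)

(-8.4357, 21.8343, 1.6667, 4.4500)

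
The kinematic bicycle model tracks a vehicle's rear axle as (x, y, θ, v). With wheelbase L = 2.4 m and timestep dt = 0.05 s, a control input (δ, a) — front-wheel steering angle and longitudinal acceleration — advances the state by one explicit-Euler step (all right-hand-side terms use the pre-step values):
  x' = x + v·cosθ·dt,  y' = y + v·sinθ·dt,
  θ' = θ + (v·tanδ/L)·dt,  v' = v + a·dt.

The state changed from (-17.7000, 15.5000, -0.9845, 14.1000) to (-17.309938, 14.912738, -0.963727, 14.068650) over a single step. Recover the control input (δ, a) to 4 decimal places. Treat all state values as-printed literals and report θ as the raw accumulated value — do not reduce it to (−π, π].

a = (v'−v)/dt = (-0.031350)/0.05 = -0.6270
Δθ = θ'−θ = 0.020773;  (v·dt/L) = 14.1000·0.05/2.4 = 0.293750
tan δ = Δθ·L/(v·dt) = 0.070717  →  δ = 0.0706

δ = 0.0706, a = -0.6270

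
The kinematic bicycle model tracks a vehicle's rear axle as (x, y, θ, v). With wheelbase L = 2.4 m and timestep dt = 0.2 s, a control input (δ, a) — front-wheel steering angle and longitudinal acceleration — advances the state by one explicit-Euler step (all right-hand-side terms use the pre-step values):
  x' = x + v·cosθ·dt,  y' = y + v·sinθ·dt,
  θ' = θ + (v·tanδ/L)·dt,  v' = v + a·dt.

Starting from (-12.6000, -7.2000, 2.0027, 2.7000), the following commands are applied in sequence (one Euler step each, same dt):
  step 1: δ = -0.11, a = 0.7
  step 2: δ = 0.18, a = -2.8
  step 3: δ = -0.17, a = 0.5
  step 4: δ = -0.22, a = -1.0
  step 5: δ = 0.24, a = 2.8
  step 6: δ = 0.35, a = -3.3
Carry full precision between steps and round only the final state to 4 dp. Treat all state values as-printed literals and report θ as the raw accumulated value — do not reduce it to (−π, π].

after step 1 (δ=-0.11, a=0.7): (-12.826044, -6.709588, 1.977850, 2.840000)
after step 2 (δ=0.18, a=-2.8): (-13.050918, -6.187998, 2.020916, 2.280000)
after step 3 (δ=-0.17, a=0.5): (-13.249312, -5.777418, 1.988301, 2.380000)
after step 4 (δ=-0.22, a=-1.0): (-13.442321, -5.342305, 1.943950, 2.180000)
after step 5 (δ=0.24, a=2.8): (-13.601266, -4.936309, 1.988407, 2.740000)
after step 6 (δ=0.35, a=-3.3): (-13.823522, -4.435404, 2.071755, 2.080000)

(-13.8235, -4.4354, 2.0718, 2.0800)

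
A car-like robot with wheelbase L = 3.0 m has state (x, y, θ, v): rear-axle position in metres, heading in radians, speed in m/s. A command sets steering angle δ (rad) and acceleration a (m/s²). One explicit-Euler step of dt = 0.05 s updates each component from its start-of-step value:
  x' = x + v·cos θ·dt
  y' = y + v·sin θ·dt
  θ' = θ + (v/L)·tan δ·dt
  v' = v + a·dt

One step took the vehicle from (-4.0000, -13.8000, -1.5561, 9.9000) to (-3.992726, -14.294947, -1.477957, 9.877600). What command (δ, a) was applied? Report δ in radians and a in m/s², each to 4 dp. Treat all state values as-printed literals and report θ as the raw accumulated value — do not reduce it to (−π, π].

δ = 0.4423, a = -0.4480

a = (v'−v)/dt = (-0.022400)/0.05 = -0.4480
Δθ = θ'−θ = 0.078143;  (v·dt/L) = 9.9000·0.05/3.0 = 0.165000
tan δ = Δθ·L/(v·dt) = 0.473594  →  δ = 0.4423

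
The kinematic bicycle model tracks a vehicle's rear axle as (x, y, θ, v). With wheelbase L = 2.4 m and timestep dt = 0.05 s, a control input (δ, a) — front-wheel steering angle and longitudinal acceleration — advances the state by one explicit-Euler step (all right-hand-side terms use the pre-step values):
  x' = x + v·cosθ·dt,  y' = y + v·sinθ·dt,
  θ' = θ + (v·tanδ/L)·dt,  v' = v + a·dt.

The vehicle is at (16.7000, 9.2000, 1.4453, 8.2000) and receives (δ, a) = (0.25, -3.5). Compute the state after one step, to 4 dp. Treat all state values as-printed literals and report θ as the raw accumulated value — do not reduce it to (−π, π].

x' = 16.7000 + 8.2000·cos(1.4453)·0.05 = 16.7513
y' = 9.2000 + 8.2000·sin(1.4453)·0.05 = 9.6068
θ' = 1.4453 + (8.2000/2.4)·tan(0.25)·0.05 = 1.4889
v' = 8.2000 − 3.5000·0.05 = 8.0250

(16.7513, 9.6068, 1.4889, 8.0250)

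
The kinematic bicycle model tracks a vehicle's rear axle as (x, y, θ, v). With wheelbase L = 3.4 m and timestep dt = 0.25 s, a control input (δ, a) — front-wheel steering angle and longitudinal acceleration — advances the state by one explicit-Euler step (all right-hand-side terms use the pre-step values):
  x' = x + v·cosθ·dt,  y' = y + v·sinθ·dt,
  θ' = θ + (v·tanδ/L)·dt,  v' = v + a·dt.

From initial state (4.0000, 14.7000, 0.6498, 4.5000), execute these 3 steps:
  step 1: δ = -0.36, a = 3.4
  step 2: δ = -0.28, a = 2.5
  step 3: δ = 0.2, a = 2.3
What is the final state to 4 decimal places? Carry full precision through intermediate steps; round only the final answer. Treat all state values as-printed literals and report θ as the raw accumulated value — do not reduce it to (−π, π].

(7.4216, 16.6497, 0.5012, 6.5500)

after step 1 (δ=-0.36, a=3.4): (4.895730, 15.380656, 0.525255, 5.350000)
after step 2 (δ=-0.28, a=2.5): (6.052930, 16.051323, 0.412136, 5.975000)
after step 3 (δ=0.2, a=2.3): (7.421604, 16.649671, 0.501194, 6.550000)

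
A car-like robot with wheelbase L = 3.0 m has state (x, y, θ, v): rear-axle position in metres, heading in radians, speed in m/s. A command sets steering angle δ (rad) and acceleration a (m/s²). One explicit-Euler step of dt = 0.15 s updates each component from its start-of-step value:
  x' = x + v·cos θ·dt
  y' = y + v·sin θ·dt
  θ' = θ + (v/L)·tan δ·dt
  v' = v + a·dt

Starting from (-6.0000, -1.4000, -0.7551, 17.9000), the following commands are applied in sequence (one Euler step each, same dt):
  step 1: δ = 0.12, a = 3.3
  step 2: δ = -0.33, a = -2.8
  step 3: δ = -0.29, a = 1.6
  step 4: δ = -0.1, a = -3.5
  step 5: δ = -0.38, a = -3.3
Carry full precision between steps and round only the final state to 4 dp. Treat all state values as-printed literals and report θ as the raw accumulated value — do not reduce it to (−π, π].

after step 1 (δ=0.12, a=3.3): (-4.044775, -3.240196, -0.647181, 18.395000)
after step 2 (δ=-0.33, a=-2.8): (-1.843483, -4.903858, -0.962219, 17.975000)
after step 3 (δ=-0.29, a=1.6): (-0.302034, -7.116029, -1.230417, 18.215000)
after step 4 (δ=-0.1, a=-3.5): (0.610112, -9.691525, -1.321797, 17.690000)
after step 5 (δ=-0.38, a=-3.3): (1.264026, -12.263190, -1.675078, 17.195000)

(1.2640, -12.2632, -1.6751, 17.1950)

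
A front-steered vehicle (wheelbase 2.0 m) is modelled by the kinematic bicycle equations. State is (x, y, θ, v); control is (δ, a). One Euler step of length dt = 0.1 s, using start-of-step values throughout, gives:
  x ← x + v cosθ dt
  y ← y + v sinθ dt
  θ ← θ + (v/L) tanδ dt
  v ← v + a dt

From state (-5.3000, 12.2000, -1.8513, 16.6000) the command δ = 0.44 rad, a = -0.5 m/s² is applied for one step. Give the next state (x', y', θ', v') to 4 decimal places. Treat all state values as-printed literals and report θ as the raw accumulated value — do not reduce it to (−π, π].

(-5.7596, 10.6049, -1.4606, 16.5500)

x' = -5.3000 + 16.6000·cos(-1.8513)·0.1 = -5.7596
y' = 12.2000 + 16.6000·sin(-1.8513)·0.1 = 10.6049
θ' = -1.8513 + (16.6000/2.0)·tan(0.44)·0.1 = -1.4606
v' = 16.6000 − 0.5000·0.1 = 16.5500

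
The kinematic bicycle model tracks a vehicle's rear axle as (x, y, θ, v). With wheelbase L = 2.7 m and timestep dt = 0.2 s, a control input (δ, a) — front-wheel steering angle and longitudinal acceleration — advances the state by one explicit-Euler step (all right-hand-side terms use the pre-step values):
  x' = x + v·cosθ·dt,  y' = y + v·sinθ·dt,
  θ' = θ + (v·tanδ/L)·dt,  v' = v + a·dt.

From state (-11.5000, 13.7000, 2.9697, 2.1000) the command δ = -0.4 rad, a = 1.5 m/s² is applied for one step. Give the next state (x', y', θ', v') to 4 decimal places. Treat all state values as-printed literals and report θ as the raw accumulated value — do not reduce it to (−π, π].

(-11.9138, 13.7718, 2.9039, 2.4000)

x' = -11.5000 + 2.1000·cos(2.9697)·0.2 = -11.9138
y' = 13.7000 + 2.1000·sin(2.9697)·0.2 = 13.7718
θ' = 2.9697 + (2.1000/2.7)·tan(-0.4)·0.2 = 2.9039
v' = 2.1000 + 1.5000·0.2 = 2.4000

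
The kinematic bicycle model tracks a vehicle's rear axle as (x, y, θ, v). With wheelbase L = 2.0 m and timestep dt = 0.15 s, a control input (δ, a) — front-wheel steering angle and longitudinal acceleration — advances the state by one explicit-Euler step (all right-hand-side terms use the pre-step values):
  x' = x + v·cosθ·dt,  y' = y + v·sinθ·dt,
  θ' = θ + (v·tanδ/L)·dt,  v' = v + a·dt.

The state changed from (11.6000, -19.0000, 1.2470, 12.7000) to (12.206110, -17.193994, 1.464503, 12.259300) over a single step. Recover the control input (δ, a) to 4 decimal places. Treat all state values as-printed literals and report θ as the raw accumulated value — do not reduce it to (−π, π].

δ = 0.2245, a = -2.9380

a = (v'−v)/dt = (-0.440700)/0.15 = -2.9380
Δθ = θ'−θ = 0.217503;  (v·dt/L) = 12.7000·0.15/2.0 = 0.952500
tan δ = Δθ·L/(v·dt) = 0.228350  →  δ = 0.2245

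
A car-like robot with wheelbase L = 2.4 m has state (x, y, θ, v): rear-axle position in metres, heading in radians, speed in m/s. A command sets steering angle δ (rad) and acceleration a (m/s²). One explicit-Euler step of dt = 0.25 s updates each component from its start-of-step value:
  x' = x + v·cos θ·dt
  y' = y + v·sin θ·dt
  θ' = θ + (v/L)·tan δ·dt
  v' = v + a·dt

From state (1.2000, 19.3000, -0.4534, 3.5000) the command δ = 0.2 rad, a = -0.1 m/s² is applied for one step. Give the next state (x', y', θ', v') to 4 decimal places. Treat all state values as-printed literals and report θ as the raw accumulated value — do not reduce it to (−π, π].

(1.9866, 18.9167, -0.3795, 3.4750)

x' = 1.2000 + 3.5000·cos(-0.4534)·0.25 = 1.9866
y' = 19.3000 + 3.5000·sin(-0.4534)·0.25 = 18.9167
θ' = -0.4534 + (3.5000/2.4)·tan(0.2)·0.25 = -0.3795
v' = 3.5000 − 0.1000·0.25 = 3.4750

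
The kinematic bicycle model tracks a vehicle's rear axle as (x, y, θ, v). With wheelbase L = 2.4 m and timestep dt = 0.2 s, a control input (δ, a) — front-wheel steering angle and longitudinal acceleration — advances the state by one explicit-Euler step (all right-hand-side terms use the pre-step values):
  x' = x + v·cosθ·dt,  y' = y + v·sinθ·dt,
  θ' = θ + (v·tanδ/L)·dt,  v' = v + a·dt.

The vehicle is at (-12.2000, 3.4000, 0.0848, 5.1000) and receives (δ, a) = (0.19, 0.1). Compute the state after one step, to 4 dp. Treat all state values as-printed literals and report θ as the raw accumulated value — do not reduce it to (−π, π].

(-11.1837, 3.4864, 0.1665, 5.1200)

x' = -12.2000 + 5.1000·cos(0.0848)·0.2 = -11.1837
y' = 3.4000 + 5.1000·sin(0.0848)·0.2 = 3.4864
θ' = 0.0848 + (5.1000/2.4)·tan(0.19)·0.2 = 0.1665
v' = 5.1000 + 0.1000·0.2 = 5.1200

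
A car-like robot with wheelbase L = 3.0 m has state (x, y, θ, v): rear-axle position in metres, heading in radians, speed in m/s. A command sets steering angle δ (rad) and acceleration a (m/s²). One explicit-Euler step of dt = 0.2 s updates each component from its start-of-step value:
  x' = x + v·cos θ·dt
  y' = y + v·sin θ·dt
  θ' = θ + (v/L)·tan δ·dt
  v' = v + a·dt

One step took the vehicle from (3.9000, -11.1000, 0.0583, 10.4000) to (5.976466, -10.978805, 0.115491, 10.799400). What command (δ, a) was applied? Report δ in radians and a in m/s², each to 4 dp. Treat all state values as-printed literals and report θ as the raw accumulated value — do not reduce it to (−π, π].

a = (v'−v)/dt = (0.399400)/0.2 = 1.9970
Δθ = θ'−θ = 0.057191;  (v·dt/L) = 10.4000·0.2/3.0 = 0.693333
tan δ = Δθ·L/(v·dt) = 0.082487  →  δ = 0.0823

δ = 0.0823, a = 1.9970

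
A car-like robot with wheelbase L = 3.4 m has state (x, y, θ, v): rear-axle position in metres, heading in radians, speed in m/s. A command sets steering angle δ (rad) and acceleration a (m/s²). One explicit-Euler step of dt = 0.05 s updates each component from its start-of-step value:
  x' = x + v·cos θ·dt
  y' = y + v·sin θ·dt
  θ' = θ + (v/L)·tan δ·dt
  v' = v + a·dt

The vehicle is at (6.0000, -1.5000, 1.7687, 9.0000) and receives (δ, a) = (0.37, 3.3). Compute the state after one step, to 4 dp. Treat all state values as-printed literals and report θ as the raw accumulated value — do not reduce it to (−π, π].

(5.9115, -1.0588, 1.8200, 9.1650)

x' = 6.0000 + 9.0000·cos(1.7687)·0.05 = 5.9115
y' = -1.5000 + 9.0000·sin(1.7687)·0.05 = -1.0588
θ' = 1.7687 + (9.0000/3.4)·tan(0.37)·0.05 = 1.8200
v' = 9.0000 + 3.3000·0.05 = 9.1650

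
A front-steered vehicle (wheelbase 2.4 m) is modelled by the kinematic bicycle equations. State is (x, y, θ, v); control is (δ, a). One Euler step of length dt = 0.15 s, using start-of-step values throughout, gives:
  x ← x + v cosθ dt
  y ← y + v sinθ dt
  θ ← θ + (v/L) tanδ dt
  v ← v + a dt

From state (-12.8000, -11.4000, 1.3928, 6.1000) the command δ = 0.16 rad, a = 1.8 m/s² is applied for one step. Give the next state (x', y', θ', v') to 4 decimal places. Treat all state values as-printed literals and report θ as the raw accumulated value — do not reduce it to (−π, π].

(-12.6380, -10.4995, 1.4543, 6.3700)

x' = -12.8000 + 6.1000·cos(1.3928)·0.15 = -12.6380
y' = -11.4000 + 6.1000·sin(1.3928)·0.15 = -10.4995
θ' = 1.3928 + (6.1000/2.4)·tan(0.16)·0.15 = 1.4543
v' = 6.1000 + 1.8000·0.15 = 6.3700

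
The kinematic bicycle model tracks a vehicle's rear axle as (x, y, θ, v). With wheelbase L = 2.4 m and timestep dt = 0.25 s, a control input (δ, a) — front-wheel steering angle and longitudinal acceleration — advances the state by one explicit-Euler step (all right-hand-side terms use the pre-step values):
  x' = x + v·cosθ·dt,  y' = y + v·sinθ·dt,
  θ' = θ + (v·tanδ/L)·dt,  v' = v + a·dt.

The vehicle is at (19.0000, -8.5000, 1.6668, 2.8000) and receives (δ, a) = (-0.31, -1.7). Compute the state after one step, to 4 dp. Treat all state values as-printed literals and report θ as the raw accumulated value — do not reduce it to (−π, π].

(18.9329, -7.8032, 1.5734, 2.3750)

x' = 19.0000 + 2.8000·cos(1.6668)·0.25 = 18.9329
y' = -8.5000 + 2.8000·sin(1.6668)·0.25 = -7.8032
θ' = 1.6668 + (2.8000/2.4)·tan(-0.31)·0.25 = 1.5734
v' = 2.8000 − 1.7000·0.25 = 2.3750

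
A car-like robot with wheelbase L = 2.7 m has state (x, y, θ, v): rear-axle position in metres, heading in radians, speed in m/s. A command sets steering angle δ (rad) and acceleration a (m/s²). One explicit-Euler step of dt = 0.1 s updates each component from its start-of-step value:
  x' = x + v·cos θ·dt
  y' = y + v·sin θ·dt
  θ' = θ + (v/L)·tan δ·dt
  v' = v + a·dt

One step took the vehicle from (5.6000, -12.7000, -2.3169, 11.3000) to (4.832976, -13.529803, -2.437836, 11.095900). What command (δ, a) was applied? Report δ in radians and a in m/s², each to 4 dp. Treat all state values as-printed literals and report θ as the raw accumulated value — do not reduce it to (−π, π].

δ = -0.2813, a = -2.0410

a = (v'−v)/dt = (-0.204100)/0.1 = -2.0410
Δθ = θ'−θ = -0.120936;  (v·dt/L) = 11.3000·0.1/2.7 = 0.418519
tan δ = Δθ·L/(v·dt) = -0.288962  →  δ = -0.2813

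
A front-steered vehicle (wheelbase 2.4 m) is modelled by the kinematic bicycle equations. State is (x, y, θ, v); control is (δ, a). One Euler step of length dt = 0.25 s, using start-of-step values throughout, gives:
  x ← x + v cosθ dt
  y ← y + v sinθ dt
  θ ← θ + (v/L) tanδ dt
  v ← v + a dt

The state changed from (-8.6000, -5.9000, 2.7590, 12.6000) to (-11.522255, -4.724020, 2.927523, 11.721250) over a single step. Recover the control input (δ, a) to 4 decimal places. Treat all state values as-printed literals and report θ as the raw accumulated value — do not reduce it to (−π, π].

a = (v'−v)/dt = (-0.878750)/0.25 = -3.5150
Δθ = θ'−θ = 0.168523;  (v·dt/L) = 12.6000·0.25/2.4 = 1.312500
tan δ = Δθ·L/(v·dt) = 0.128398  →  δ = 0.1277

δ = 0.1277, a = -3.5150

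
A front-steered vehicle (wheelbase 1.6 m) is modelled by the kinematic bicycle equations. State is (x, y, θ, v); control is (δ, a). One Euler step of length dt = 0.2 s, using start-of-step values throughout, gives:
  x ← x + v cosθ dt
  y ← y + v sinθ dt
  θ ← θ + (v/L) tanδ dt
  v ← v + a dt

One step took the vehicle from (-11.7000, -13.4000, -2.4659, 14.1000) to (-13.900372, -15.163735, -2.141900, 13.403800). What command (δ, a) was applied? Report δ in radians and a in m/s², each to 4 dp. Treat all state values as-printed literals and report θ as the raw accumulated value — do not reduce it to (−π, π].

a = (v'−v)/dt = (-0.696200)/0.2 = -3.4810
Δθ = θ'−θ = 0.324000;  (v·dt/L) = 14.1000·0.2/1.6 = 1.762500
tan δ = Δθ·L/(v·dt) = 0.183830  →  δ = 0.1818

δ = 0.1818, a = -3.4810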